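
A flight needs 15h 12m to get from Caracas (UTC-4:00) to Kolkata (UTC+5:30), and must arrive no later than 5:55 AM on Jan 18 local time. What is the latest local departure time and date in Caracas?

5:13 AM on January 17

Target arrival in UTC: 5:55 AM − 5:30 = 12:25 AM on Jan 18.
Subtract 15 hours 12 minutes → departure 9:13 AM UTC on Jan 17.
Caracas is UTC−4:00: 9:13 AM − 4:00 = 5:13 AM on Jan 17.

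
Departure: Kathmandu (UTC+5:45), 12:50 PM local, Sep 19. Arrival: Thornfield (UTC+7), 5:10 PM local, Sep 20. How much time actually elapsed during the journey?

Thornfield is 1:15 ahead of Kathmandu.
Clock-face elapsed time (ignoring zones) is 28 hours 20 minutes.
Actual elapsed = 28 hours 20 minutes − 1:15 = 27 hours 5 minutes.

27 hours 5 minutes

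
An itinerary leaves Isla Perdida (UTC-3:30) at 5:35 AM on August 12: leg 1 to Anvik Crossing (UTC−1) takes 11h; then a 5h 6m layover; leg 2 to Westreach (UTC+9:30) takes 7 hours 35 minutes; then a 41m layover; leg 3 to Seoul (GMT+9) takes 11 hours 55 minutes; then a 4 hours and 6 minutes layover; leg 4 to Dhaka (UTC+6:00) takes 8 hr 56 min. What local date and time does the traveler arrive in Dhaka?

4:24 PM on August 14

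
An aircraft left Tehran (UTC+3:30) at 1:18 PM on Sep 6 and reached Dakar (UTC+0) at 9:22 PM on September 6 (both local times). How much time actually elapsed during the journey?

Departure in UTC: 1:18 PM − 3:30 = 9:48 AM on Sep 6.
Arrival is already UTC: 9:22 PM on Sep 6.
Elapsed = 9:22 PM − 9:48 AM = 11 hours 34 minutes.

11 hours 34 minutes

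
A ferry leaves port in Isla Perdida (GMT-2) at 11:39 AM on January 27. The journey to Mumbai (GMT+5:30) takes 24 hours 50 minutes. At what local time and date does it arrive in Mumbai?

7:59 PM on Jan 28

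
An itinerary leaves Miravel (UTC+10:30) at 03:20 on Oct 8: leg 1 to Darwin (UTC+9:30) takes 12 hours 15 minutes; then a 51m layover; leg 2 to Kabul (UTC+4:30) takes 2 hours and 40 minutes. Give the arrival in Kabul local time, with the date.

Convert departure to UTC: 03:20 − 10:30 = 16:50 UTC on Oct 7.
Add 12 hours 15 minutes leg 1 → 05:05 UTC (Oct 8).
Add 51 minutes layover in Darwin → 05:56 UTC.
Add 2 hours and 40 minutes leg 2 → 08:36 UTC.
Kabul is UTC+4:30, so local arrival = 08:36 + 4:30 = 13:06 on Oct 8.

13:06 on Oct 8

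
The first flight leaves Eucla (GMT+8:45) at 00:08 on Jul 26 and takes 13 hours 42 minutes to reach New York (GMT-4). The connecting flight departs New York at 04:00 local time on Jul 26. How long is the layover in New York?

2 hours 55 minutes

Convert departure to UTC: 00:08 − 8:45 = 15:23 UTC on Jul 25.
Add 13 hours 42 minutes flight time → 05:05 UTC (Jul 26).
New York is UTC−4:00, so local arrival = 05:05 − 4:00 = 01:05 on Jul 26.
Layover = 04:00 − 01:05 = 2 hours 55 minutes.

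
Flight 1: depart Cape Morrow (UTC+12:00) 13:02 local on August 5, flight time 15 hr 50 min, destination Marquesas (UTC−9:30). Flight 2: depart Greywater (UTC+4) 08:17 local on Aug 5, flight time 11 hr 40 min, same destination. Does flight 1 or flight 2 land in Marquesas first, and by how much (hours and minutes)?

the second, by 55 minutes

Flight 1 in UTC: 13:02 − 12:00 = 01:02 on Aug 5.
+15 hours 50 minutes → arrive 16:52 UTC on Aug 5.
Flight 2 in UTC: 08:17 − 4:00 = 04:17 on Aug 5.
+11 hours and 40 minutes → arrive 15:57 UTC on Aug 5.
Flight 2 lands earlier by 55 minutes.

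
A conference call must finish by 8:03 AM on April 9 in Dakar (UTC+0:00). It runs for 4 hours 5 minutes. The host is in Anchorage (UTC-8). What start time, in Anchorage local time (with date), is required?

Target end time is already UTC: 8:03 AM on Apr 9.
Subtract 4 hours 5 minutes → start 3:58 AM UTC on Apr 9.
Anchorage is UTC−8:00: 3:58 AM − 8:00 = 7:58 PM on Apr 8.

7:58 PM on April 8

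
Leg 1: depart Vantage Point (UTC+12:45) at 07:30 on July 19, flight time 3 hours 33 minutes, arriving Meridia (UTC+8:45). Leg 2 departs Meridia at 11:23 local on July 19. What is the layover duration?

4 hours 20 minutes

Convert departure to UTC: 07:30 − 12:45 = 18:45 UTC on Jul 18.
Add 3 hours and 33 minutes flight time → 22:18 UTC.
Meridia is UTC+8:45, so local arrival = 22:18 + 8:45 = 07:03 on Jul 19.
Layover = 11:23 − 07:03 = 4 hours 20 minutes.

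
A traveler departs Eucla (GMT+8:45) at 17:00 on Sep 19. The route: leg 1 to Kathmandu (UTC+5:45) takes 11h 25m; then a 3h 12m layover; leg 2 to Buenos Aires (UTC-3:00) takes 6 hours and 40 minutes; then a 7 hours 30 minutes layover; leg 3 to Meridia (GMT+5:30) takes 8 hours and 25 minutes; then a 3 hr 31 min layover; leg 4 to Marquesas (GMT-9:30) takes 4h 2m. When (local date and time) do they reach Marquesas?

Convert departure to UTC: 17:00 − 8:45 = 08:15 UTC on Sep 19.
Add 11 hours and 25 minutes leg 1 → 19:40 UTC.
Add 3 hours 12 minutes layover in Kathmandu → 22:52 UTC.
Add 6 hours and 40 minutes leg 2 → 05:32 UTC (Sep 20).
Add 7 hours and 30 minutes layover in Buenos Aires → 13:02 UTC.
Add 8 hours and 25 minutes leg 3 → 21:27 UTC.
Add 3 hours and 31 minutes layover in Meridia → 00:58 UTC (Sep 21).
Add 4 hours 2 minutes leg 4 → 05:00 UTC.
Marquesas is UTC−9:30, so local arrival = 05:00 − 9:30 = 19:30 on Sep 20.

19:30 on September 20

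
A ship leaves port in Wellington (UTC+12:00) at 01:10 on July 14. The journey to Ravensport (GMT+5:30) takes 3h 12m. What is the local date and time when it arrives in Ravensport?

Convert departure to UTC: 01:10 − 12:00 = 13:10 UTC on Jul 13.
Add 3 hours 12 minutes travel time → 16:22 UTC.
Ravensport is UTC+5:30, so local arrival = 16:22 + 5:30 = 21:52 on Jul 13.

21:52 on Jul 13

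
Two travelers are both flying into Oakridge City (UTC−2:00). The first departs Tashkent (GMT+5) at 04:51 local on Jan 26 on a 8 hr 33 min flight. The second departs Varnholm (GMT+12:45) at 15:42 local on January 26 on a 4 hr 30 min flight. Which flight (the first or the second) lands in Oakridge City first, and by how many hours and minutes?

Flight 1 in UTC: 04:51 − 5:00 = 23:51 on Jan 25.
+8 hours 33 minutes → arrive 08:24 UTC on Jan 26.
Flight 2 in UTC: 15:42 − 12:45 = 02:57 on Jan 26.
+4 hours 30 minutes → arrive 07:27 UTC on Jan 26.
Flight 2 lands earlier by 57 minutes.

the second, by 57 minutes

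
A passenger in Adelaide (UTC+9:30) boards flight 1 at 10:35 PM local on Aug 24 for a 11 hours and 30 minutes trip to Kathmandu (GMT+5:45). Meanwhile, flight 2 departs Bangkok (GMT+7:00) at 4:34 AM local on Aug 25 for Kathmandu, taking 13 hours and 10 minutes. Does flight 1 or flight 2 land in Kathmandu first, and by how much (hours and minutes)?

the first, by 10 hours 9 minutes

Flight 1 in UTC: 10:35 PM − 9:30 = 1:05 PM on Aug 24.
+11 hours 30 minutes → arrive 12:35 AM UTC on Aug 25.
Flight 2 in UTC: 4:34 AM − 7:00 = 9:34 PM on Aug 24.
+13 hours and 10 minutes → arrive 10:44 AM UTC on Aug 25.
Flight 1 lands earlier by 10 hours 9 minutes.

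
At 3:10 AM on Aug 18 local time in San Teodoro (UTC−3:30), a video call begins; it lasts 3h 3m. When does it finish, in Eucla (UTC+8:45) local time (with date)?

6:28 PM on Aug 18

Convert start to UTC: 3:10 AM + 3:30 = 6:40 AM UTC on Aug 18.
Add 3 hours and 3 minutes duration → 9:43 AM UTC.
Eucla is UTC+8:45, so local end time = 9:43 AM + 8:45 = 6:28 PM on Aug 18.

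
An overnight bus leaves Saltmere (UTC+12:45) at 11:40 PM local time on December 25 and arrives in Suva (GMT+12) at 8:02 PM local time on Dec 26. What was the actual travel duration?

21 hours 7 minutes

Departure in UTC: 11:40 PM − 12:45 = 10:55 AM on Dec 25.
Arrival in UTC: 8:02 PM − 12:00 = 8:02 AM on Dec 26.
Elapsed = 8:02 AM − 10:55 AM (+1 day) = 21 hours 7 minutes.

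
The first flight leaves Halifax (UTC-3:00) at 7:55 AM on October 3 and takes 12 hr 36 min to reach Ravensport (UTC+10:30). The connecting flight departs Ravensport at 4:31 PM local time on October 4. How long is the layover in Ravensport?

6 hours 30 minutes

Convert departure to UTC: 7:55 AM + 3:00 = 10:55 AM UTC on Oct 3.
Add 12 hours and 36 minutes flight time → 11:31 PM UTC.
Ravensport is UTC+10:30, so local arrival = 11:31 PM + 10:30 = 10:01 AM on Oct 4.
Layover = 4:31 PM − 10:01 AM = 6 hours 30 minutes.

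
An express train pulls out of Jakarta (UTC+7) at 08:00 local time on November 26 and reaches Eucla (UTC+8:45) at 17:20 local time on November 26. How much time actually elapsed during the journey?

7 hours 35 minutes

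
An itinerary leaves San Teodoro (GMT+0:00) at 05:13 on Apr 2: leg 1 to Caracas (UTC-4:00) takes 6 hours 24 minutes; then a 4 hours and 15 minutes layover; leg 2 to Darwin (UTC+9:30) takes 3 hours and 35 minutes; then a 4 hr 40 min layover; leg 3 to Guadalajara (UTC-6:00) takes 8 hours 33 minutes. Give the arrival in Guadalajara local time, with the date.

02:40 on Apr 3

San Teodoro is at UTC+0, so departure is already 05:13 UTC on Apr 2.
Add 6 hours and 24 minutes leg 1 → 11:37 UTC.
Add 4 hours 15 minutes layover in Caracas → 15:52 UTC.
Add 3 hours 35 minutes leg 2 → 19:27 UTC.
Add 4 hours 40 minutes layover in Darwin → 00:07 UTC (Apr 3).
Add 8 hours and 33 minutes leg 3 → 08:40 UTC.
Guadalajara is UTC−6:00, so local arrival = 08:40 − 6:00 = 02:40 on Apr 3.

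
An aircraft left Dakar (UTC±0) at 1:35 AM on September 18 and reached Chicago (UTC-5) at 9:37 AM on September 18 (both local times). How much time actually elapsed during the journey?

13 hours 2 minutes

Departure is already UTC: 1:35 AM on Sep 18.
Arrival in UTC: 9:37 AM + 5:00 = 2:37 PM on Sep 18.
Elapsed = 2:37 PM − 1:35 AM = 13 hours 2 minutes.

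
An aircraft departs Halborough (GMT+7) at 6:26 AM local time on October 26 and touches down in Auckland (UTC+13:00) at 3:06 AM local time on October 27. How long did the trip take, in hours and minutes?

Departure in UTC: 6:26 AM − 7:00 = 11:26 PM on Oct 25.
Arrival in UTC: 3:06 AM − 13:00 = 2:06 PM on Oct 26.
Elapsed = 2:06 PM − 11:26 PM (+1 day) = 14 hours 40 minutes.

14 hours 40 minutes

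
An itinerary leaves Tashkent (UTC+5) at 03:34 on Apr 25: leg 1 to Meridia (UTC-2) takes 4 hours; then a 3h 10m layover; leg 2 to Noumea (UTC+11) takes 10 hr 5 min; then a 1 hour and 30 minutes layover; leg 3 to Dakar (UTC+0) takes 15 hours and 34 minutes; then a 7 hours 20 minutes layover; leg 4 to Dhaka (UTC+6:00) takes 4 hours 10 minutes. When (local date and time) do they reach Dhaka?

02:23 on April 27

Convert departure to UTC: 03:34 − 5:00 = 22:34 UTC on Apr 24.
Add 4 hours leg 1 → 02:34 UTC (Apr 25).
Add 3 hours and 10 minutes layover in Meridia → 05:44 UTC.
Add 10 hours and 5 minutes leg 2 → 15:49 UTC.
Add 1 hour 30 minutes layover in Noumea → 17:19 UTC.
Add 15 hours 34 minutes leg 3 → 08:53 UTC (Apr 26).
Add 7 hours and 20 minutes layover in Dakar → 16:13 UTC.
Add 4 hours and 10 minutes leg 4 → 20:23 UTC.
Dhaka is UTC+6:00, so local arrival = 20:23 + 6:00 = 02:23 on Apr 27.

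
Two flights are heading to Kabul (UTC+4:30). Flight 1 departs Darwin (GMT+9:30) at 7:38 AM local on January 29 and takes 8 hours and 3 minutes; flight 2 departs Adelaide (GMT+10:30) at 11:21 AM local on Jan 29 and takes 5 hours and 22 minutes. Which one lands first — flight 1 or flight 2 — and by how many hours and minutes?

Flight 1 in UTC: 7:38 AM − 9:30 = 10:08 PM on Jan 28.
+8 hours and 3 minutes → arrive 6:11 AM UTC on Jan 29.
Flight 2 in UTC: 11:21 AM − 10:30 = 12:51 AM on Jan 29.
+5 hours and 22 minutes → arrive 6:13 AM UTC on Jan 29.
Flight 1 lands earlier by 2 minutes.

the first, by 2 minutes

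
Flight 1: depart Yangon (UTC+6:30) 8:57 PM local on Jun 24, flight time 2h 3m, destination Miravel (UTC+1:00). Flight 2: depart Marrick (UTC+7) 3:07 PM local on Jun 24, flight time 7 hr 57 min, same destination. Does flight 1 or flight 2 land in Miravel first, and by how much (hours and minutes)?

Flight 1 in UTC: 8:57 PM − 6:30 = 2:27 PM on Jun 24.
+2 hours and 3 minutes → arrive 4:30 PM UTC on Jun 24.
Flight 2 in UTC: 3:07 PM − 7:00 = 8:07 AM on Jun 24.
+7 hours and 57 minutes → arrive 4:04 PM UTC on Jun 24.
Flight 2 lands earlier by 26 minutes.

the second, by 26 minutes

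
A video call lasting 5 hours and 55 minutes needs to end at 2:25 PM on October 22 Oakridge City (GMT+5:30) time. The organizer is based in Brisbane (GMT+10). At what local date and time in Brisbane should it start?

Target end time in UTC: 2:25 PM − 5:30 = 8:55 AM on Oct 22.
Subtract 5 hours 55 minutes → start 3:00 AM UTC on Oct 22.
Brisbane is UTC+10:00: 3:00 AM + 10:00 = 1:00 PM on Oct 22.

1:00 PM on October 22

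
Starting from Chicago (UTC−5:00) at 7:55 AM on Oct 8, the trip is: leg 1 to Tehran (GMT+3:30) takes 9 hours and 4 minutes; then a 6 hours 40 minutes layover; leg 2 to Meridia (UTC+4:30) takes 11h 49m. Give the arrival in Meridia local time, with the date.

8:58 PM on October 9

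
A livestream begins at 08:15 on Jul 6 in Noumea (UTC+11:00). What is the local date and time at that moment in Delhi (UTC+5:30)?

02:45 on Jul 6

Delhi is 5:30 behind Noumea.
Shift by the zone difference: 08:15 − 5:30 = 02:45 on Jul 6 in Delhi.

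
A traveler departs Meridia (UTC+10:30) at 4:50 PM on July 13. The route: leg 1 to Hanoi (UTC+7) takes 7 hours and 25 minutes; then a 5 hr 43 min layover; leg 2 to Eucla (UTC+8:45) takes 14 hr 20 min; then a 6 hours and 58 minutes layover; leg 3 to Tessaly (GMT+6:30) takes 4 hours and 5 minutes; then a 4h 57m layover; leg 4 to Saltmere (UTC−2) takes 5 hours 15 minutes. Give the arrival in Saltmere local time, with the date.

Convert departure to UTC: 4:50 PM − 10:30 = 6:20 AM UTC on Jul 13.
Add 7 hours 25 minutes leg 1 → 1:45 PM UTC.
Add 5 hours 43 minutes layover in Hanoi → 7:28 PM UTC.
Add 14 hours 20 minutes leg 2 → 9:48 AM UTC (Jul 14).
Add 6 hours 58 minutes layover in Eucla → 4:46 PM UTC.
Add 4 hours and 5 minutes leg 3 → 8:51 PM UTC.
Add 4 hours and 57 minutes layover in Tessaly → 1:48 AM UTC (Jul 15).
Add 5 hours and 15 minutes leg 4 → 7:03 AM UTC.
Saltmere is UTC−2:00, so local arrival = 7:03 AM − 2:00 = 5:03 AM on Jul 15.

5:03 AM on July 15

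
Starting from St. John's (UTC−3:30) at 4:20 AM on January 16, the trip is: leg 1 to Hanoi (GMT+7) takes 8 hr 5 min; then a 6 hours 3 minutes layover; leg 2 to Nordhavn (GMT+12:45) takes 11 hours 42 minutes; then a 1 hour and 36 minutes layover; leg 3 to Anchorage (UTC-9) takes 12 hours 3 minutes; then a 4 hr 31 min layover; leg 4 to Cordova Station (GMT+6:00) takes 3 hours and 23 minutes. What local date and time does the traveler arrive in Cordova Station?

1:13 PM on January 18

Convert departure to UTC: 4:20 AM + 3:30 = 7:50 AM UTC on Jan 16.
Add 8 hours and 5 minutes leg 1 → 3:55 PM UTC.
Add 6 hours and 3 minutes layover in Hanoi → 9:58 PM UTC.
Add 11 hours and 42 minutes leg 2 → 9:40 AM UTC (Jan 17).
Add 1 hour 36 minutes layover in Nordhavn → 11:16 AM UTC.
Add 12 hours 3 minutes leg 3 → 11:19 PM UTC.
Add 4 hours 31 minutes layover in Anchorage → 3:50 AM UTC (Jan 18).
Add 3 hours 23 minutes leg 4 → 7:13 AM UTC.
Cordova Station is UTC+6:00, so local arrival = 7:13 AM + 6:00 = 1:13 PM on Jan 18.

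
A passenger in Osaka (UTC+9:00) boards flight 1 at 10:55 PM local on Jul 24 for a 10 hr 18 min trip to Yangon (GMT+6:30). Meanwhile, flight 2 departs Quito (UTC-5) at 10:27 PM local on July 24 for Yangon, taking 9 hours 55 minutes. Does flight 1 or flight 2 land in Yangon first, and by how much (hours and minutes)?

the first, by 13 hours 9 minutes

Flight 1 in UTC: 10:55 PM − 9:00 = 1:55 PM on Jul 24.
+10 hours and 18 minutes → arrive 12:13 AM UTC on Jul 25.
Flight 2 in UTC: 10:27 PM + 5:00 = 3:27 AM on Jul 25.
+9 hours 55 minutes → arrive 1:22 PM UTC on Jul 25.
Flight 1 lands earlier by 13 hours 9 minutes.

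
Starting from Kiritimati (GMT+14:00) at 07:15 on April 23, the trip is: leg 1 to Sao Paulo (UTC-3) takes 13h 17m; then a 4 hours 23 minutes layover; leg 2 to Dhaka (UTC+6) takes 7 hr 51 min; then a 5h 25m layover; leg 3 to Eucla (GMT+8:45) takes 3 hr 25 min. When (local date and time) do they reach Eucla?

12:21 on April 24

Convert departure to UTC: 07:15 − 14:00 = 17:15 UTC on Apr 22.
Add 13 hours and 17 minutes leg 1 → 06:32 UTC (Apr 23).
Add 4 hours 23 minutes layover in Sao Paulo → 10:55 UTC.
Add 7 hours 51 minutes leg 2 → 18:46 UTC.
Add 5 hours and 25 minutes layover in Dhaka → 00:11 UTC (Apr 24).
Add 3 hours 25 minutes leg 3 → 03:36 UTC.
Eucla is UTC+8:45, so local arrival = 03:36 + 8:45 = 12:21 on Apr 24.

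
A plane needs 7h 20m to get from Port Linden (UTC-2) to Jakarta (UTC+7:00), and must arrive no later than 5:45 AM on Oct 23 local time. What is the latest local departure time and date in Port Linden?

Target arrival in UTC: 5:45 AM − 7:00 = 10:45 PM on Oct 22.
Subtract 7 hours and 20 minutes → departure 3:25 PM UTC on Oct 22.
Port Linden is UTC−2:00: 3:25 PM − 2:00 = 1:25 PM on Oct 22.

1:25 PM on October 22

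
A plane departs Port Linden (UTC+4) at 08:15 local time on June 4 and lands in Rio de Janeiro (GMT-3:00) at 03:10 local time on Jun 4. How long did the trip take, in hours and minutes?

Departure in UTC: 08:15 − 4:00 = 04:15 on Jun 4.
Arrival in UTC: 03:10 + 3:00 = 06:10 on Jun 4.
Elapsed = 06:10 − 04:15 = 1 hour 55 minutes.

1 hour 55 minutes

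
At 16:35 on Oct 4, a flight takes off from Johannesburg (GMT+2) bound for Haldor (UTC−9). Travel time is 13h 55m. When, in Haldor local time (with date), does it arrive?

Convert departure to UTC: 16:35 − 2:00 = 14:35 UTC on Oct 4.
Add 13 hours and 55 minutes travel time → 04:30 UTC (Oct 5).
Haldor is UTC−9:00, so local arrival = 04:30 − 9:00 = 19:30 on Oct 4.

19:30 on October 4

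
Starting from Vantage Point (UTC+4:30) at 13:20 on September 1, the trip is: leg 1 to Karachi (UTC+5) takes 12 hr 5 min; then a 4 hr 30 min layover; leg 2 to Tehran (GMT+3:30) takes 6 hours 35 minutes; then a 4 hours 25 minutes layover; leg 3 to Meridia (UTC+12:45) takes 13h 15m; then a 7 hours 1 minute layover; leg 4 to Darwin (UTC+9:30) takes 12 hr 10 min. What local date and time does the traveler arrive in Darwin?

Convert departure to UTC: 13:20 − 4:30 = 08:50 UTC on Sep 1.
Add 12 hours 5 minutes leg 1 → 20:55 UTC.
Add 4 hours 30 minutes layover in Karachi → 01:25 UTC (Sep 2).
Add 6 hours 35 minutes leg 2 → 08:00 UTC.
Add 4 hours and 25 minutes layover in Tehran → 12:25 UTC.
Add 13 hours and 15 minutes leg 3 → 01:40 UTC (Sep 3).
Add 7 hours and 1 minute layover in Meridia → 08:41 UTC.
Add 12 hours and 10 minutes leg 4 → 20:51 UTC.
Darwin is UTC+9:30, so local arrival = 20:51 + 9:30 = 06:21 on Sep 4.

06:21 on Sep 4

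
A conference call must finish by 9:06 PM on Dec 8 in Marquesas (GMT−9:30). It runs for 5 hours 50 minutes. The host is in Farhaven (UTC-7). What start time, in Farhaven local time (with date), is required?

5:46 PM on December 8

Target end time in UTC: 9:06 PM + 9:30 = 6:36 AM on Dec 9.
Subtract 5 hours and 50 minutes → start 12:46 AM UTC on Dec 9.
Farhaven is UTC−7:00: 12:46 AM − 7:00 = 5:46 PM on Dec 8.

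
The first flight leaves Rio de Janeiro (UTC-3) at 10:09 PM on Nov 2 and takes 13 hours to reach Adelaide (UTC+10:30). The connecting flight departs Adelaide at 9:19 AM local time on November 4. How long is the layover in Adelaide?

Convert departure to UTC: 10:09 PM + 3:00 = 1:09 AM UTC on Nov 3.
Add 13 hours flight time → 2:09 PM UTC.
Adelaide is UTC+10:30, so local arrival = 2:09 PM + 10:30 = 12:39 AM on Nov 4.
Layover = 9:19 AM − 12:39 AM = 8 hours 40 minutes.

8 hours 40 minutes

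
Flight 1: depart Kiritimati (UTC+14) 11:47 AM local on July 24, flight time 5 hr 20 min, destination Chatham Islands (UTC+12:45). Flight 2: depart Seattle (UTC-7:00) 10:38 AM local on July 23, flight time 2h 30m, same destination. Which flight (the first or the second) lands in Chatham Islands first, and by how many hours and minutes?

Flight 1 in UTC: 11:47 AM − 14:00 = 9:47 PM on Jul 23.
+5 hours and 20 minutes → arrive 3:07 AM UTC on Jul 24.
Flight 2 in UTC: 10:38 AM + 7:00 = 5:38 PM on Jul 23.
+2 hours and 30 minutes → arrive 8:08 PM UTC on Jul 23.
Flight 2 lands earlier by 6 hours 59 minutes.

the second, by 6 hours 59 minutes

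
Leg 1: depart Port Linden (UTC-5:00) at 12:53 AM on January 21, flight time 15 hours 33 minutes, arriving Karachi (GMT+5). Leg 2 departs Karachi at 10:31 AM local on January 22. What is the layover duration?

8 hours 5 minutes

Convert departure to UTC: 12:53 AM + 5:00 = 5:53 AM UTC on Jan 21.
Add 15 hours and 33 minutes flight time → 9:26 PM UTC.
Karachi is UTC+5:00, so local arrival = 9:26 PM + 5:00 = 2:26 AM on Jan 22.
Layover = 10:31 AM − 2:26 AM = 8 hours 5 minutes.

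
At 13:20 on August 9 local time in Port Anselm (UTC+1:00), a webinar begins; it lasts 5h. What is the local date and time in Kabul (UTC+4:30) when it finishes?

21:50 on August 9

Kabul is 3:30 ahead of Port Anselm.
After 5 hours it is 18:20 in Port Anselm.
Shift by the zone difference: 18:20 + 3:30 = 21:50 on Aug 9 in Kabul.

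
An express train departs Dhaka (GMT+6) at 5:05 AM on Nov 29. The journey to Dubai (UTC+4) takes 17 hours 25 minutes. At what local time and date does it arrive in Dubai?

8:30 PM on Nov 29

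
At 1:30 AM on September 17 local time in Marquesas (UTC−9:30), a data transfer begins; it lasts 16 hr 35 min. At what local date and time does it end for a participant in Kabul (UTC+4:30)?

Convert start to UTC: 1:30 AM + 9:30 = 11:00 AM UTC on Sep 17.
Add 16 hours and 35 minutes duration → 3:35 AM UTC (Sep 18).
Kabul is UTC+4:30, so local end time = 3:35 AM + 4:30 = 8:05 AM on Sep 18.

8:05 AM on Sep 18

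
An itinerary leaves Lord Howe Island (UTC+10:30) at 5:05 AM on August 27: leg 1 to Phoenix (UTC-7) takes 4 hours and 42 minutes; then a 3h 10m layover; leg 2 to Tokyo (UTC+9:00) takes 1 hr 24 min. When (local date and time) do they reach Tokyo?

Convert departure to UTC: 5:05 AM − 10:30 = 6:35 PM UTC on Aug 26.
Add 4 hours and 42 minutes leg 1 → 11:17 PM UTC.
Add 3 hours 10 minutes layover in Phoenix → 2:27 AM UTC (Aug 27).
Add 1 hour 24 minutes leg 2 → 3:51 AM UTC.
Tokyo is UTC+9:00, so local arrival = 3:51 AM + 9:00 = 12:51 PM on Aug 27.

12:51 PM on August 27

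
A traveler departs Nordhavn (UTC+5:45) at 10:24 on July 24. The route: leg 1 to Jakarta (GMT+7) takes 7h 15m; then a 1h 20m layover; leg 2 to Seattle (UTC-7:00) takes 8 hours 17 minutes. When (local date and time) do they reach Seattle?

14:31 on July 24

Convert departure to UTC: 10:24 − 5:45 = 04:39 UTC on Jul 24.
Add 7 hours and 15 minutes leg 1 → 11:54 UTC.
Add 1 hour and 20 minutes layover in Jakarta → 13:14 UTC.
Add 8 hours 17 minutes leg 2 → 21:31 UTC.
Seattle is UTC−7:00, so local arrival = 21:31 − 7:00 = 14:31 on Jul 24.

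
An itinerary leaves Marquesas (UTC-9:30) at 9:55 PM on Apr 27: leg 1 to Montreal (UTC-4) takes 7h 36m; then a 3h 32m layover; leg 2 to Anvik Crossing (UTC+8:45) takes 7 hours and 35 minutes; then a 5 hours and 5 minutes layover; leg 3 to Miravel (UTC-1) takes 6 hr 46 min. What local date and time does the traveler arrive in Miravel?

12:59 PM on April 29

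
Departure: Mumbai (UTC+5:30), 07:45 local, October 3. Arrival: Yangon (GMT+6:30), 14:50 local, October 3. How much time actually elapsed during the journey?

6 hours 5 minutes

Yangon is 1:00 ahead of Mumbai.
Clock-face elapsed time (ignoring zones) is 7 hours 5 minutes.
Actual elapsed = 7 hours 5 minutes − 1:00 = 6 hours 5 minutes.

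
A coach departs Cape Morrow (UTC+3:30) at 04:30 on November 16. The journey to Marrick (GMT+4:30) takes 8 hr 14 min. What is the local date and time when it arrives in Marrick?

Convert departure to UTC: 04:30 − 3:30 = 01:00 UTC on Nov 16.
Add 8 hours 14 minutes travel time → 09:14 UTC.
Marrick is UTC+4:30, so local arrival = 09:14 + 4:30 = 13:44 on Nov 16.

13:44 on Nov 16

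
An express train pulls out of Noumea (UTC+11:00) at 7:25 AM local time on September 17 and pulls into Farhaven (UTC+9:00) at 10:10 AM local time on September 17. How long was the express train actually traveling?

Farhaven is 2:00 behind Noumea.
Clock-face elapsed time (ignoring zones) is 2 hours 45 minutes.
Actual elapsed = 2 hours 45 minutes + 2:00 = 4 hours 45 minutes.

4 hours 45 minutes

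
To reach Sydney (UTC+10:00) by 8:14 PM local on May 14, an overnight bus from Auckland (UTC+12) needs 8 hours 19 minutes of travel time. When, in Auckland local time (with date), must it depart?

1:55 PM on May 14

Target arrival in UTC: 8:14 PM − 10:00 = 10:14 AM on May 14.
Subtract 8 hours and 19 minutes → departure 1:55 AM UTC on May 14.
Auckland is UTC+12:00: 1:55 AM + 12:00 = 1:55 PM on May 14.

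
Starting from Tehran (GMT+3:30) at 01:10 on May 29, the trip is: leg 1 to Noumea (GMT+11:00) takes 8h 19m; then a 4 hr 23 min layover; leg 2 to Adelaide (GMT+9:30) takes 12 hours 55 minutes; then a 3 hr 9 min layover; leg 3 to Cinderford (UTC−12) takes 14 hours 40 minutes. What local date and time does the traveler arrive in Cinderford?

Convert departure to UTC: 01:10 − 3:30 = 21:40 UTC on May 28.
Add 8 hours 19 minutes leg 1 → 05:59 UTC (May 29).
Add 4 hours 23 minutes layover in Noumea → 10:22 UTC.
Add 12 hours 55 minutes leg 2 → 23:17 UTC.
Add 3 hours and 9 minutes layover in Adelaide → 02:26 UTC (May 30).
Add 14 hours 40 minutes leg 3 → 17:06 UTC.
Cinderford is UTC−12:00, so local arrival = 17:06 − 12:00 = 05:06 on May 30.

05:06 on May 30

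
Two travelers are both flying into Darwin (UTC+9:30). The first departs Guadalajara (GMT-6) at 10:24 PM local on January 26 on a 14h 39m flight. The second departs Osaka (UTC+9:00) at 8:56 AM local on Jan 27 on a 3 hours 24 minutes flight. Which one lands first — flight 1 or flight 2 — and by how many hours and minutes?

the second, by 15 hours 43 minutes

Flight 1 in UTC: 10:24 PM + 6:00 = 4:24 AM on Jan 27.
+14 hours and 39 minutes → arrive 7:03 PM UTC on Jan 27.
Flight 2 in UTC: 8:56 AM − 9:00 = 11:56 PM on Jan 26.
+3 hours 24 minutes → arrive 3:20 AM UTC on Jan 27.
Flight 2 lands earlier by 15 hours 43 minutes.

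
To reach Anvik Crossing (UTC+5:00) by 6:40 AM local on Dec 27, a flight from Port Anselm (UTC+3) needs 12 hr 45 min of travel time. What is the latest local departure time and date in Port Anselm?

3:55 PM on December 26

Target arrival in UTC: 6:40 AM − 5:00 = 1:40 AM on Dec 27.
Subtract 12 hours 45 minutes → departure 12:55 PM UTC on Dec 26.
Port Anselm is UTC+3:00: 12:55 PM + 3:00 = 3:55 PM on Dec 26.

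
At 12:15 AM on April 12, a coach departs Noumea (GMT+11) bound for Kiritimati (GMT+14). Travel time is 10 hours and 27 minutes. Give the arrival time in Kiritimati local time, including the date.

1:42 PM on April 12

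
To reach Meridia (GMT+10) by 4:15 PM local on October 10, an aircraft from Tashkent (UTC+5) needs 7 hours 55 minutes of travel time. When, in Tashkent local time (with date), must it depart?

Target arrival in UTC: 4:15 PM − 10:00 = 6:15 AM on Oct 10.
Subtract 7 hours and 55 minutes → departure 10:20 PM UTC on Oct 9.
Tashkent is UTC+5:00: 10:20 PM + 5:00 = 3:20 AM on Oct 10.

3:20 AM on October 10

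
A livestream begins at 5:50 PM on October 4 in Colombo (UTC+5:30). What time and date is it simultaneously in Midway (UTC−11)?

1:20 AM on October 4

Midway is 16:30 behind Colombo.
Shift by the zone difference: 5:50 PM − 16:30 = 1:20 AM on Oct 4 in Midway.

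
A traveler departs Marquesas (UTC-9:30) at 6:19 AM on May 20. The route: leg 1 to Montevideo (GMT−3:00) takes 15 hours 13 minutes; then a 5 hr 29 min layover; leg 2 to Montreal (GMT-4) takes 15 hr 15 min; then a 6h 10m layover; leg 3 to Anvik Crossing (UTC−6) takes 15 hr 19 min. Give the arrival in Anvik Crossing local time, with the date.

7:15 PM on May 22

Convert departure to UTC: 6:19 AM + 9:30 = 3:49 PM UTC on May 20.
Add 15 hours 13 minutes leg 1 → 7:02 AM UTC (May 21).
Add 5 hours and 29 minutes layover in Montevideo → 12:31 PM UTC.
Add 15 hours and 15 minutes leg 2 → 3:46 AM UTC (May 22).
Add 6 hours 10 minutes layover in Montreal → 9:56 AM UTC.
Add 15 hours 19 minutes leg 3 → 1:15 AM UTC (May 23).
Anvik Crossing is UTC−6:00, so local arrival = 1:15 AM − 6:00 = 7:15 PM on May 22.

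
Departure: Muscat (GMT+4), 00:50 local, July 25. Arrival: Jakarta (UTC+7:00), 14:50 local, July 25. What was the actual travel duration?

11 hours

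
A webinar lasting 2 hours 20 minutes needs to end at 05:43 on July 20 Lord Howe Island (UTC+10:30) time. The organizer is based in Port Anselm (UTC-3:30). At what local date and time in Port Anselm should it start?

13:23 on July 19

Target end time in UTC: 05:43 − 10:30 = 19:13 on Jul 19.
Subtract 2 hours and 20 minutes → start 16:53 UTC on Jul 19.
Port Anselm is UTC−3:30: 16:53 − 3:30 = 13:23 on Jul 19.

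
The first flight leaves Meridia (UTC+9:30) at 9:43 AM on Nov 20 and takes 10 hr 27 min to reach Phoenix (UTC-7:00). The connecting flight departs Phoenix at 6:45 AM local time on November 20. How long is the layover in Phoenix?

Convert departure to UTC: 9:43 AM − 9:30 = 12:13 AM UTC on Nov 20.
Add 10 hours and 27 minutes flight time → 10:40 AM UTC.
Phoenix is UTC−7:00, so local arrival = 10:40 AM − 7:00 = 3:40 AM on Nov 20.
Layover = 6:45 AM − 3:40 AM = 3 hours 5 minutes.

3 hours 5 minutes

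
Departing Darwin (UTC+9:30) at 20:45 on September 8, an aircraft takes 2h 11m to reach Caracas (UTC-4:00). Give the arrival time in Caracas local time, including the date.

Convert departure to UTC: 20:45 − 9:30 = 11:15 UTC on Sep 8.
Add 2 hours and 11 minutes travel time → 13:26 UTC.
Caracas is UTC−4:00, so local arrival = 13:26 − 4:00 = 09:26 on Sep 8.

09:26 on September 8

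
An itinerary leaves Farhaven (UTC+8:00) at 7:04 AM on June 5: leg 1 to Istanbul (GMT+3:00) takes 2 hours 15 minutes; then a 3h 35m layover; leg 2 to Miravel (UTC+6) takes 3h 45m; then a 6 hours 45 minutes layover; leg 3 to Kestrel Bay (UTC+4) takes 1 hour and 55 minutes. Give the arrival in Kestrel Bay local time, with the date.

9:19 PM on Jun 5

Convert departure to UTC: 7:04 AM − 8:00 = 11:04 PM UTC on Jun 4.
Add 2 hours 15 minutes leg 1 → 1:19 AM UTC (Jun 5).
Add 3 hours 35 minutes layover in Istanbul → 4:54 AM UTC.
Add 3 hours 45 minutes leg 2 → 8:39 AM UTC.
Add 6 hours 45 minutes layover in Miravel → 3:24 PM UTC.
Add 1 hour and 55 minutes leg 3 → 5:19 PM UTC.
Kestrel Bay is UTC+4:00, so local arrival = 5:19 PM + 4:00 = 9:19 PM on Jun 5.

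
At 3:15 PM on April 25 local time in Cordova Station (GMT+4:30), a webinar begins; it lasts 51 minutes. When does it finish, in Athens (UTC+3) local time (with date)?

Convert start to UTC: 3:15 PM − 4:30 = 10:45 AM UTC on Apr 25.
Add 51 minutes duration → 11:36 AM UTC.
Athens is UTC+3:00, so local end time = 11:36 AM + 3:00 = 2:36 PM on Apr 25.

2:36 PM on April 25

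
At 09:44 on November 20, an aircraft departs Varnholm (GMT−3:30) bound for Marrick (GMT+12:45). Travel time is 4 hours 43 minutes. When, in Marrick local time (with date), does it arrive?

06:42 on Nov 21

Convert departure to UTC: 09:44 + 3:30 = 13:14 UTC on Nov 20.
Add 4 hours 43 minutes travel time → 17:57 UTC.
Marrick is UTC+12:45, so local arrival = 17:57 + 12:45 = 06:42 on Nov 21.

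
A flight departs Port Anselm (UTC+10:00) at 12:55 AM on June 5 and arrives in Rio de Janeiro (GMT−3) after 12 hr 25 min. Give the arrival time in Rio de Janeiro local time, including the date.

12:20 AM on June 5

Convert departure to UTC: 12:55 AM − 10:00 = 2:55 PM UTC on Jun 4.
Add 12 hours 25 minutes travel time → 3:20 AM UTC (Jun 5).
Rio de Janeiro is UTC−3:00, so local arrival = 3:20 AM − 3:00 = 12:20 AM on Jun 5.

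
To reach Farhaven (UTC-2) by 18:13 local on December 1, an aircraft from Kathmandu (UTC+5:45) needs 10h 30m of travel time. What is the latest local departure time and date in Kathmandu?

Target arrival in UTC: 18:13 + 2:00 = 20:13 on Dec 1.
Subtract 10 hours 30 minutes → departure 09:43 UTC on Dec 1.
Kathmandu is UTC+5:45: 09:43 + 5:45 = 15:28 on Dec 1.

15:28 on December 1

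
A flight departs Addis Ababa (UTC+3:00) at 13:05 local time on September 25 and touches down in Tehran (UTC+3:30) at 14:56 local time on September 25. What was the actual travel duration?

Tehran is 0:30 ahead of Addis Ababa.
Clock-face elapsed time (ignoring zones) is 1 hour 51 minutes.
Actual elapsed = 1 hour 51 minutes − 0:30 = 1 hour 21 minutes.

1 hour 21 minutes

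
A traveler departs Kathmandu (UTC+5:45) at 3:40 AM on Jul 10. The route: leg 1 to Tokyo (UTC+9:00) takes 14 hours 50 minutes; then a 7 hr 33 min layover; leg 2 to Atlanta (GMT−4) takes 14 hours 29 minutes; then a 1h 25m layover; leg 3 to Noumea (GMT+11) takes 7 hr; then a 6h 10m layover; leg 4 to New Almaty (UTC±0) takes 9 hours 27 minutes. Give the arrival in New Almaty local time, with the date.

Convert departure to UTC: 3:40 AM − 5:45 = 9:55 PM UTC on Jul 9.
Add 14 hours and 50 minutes leg 1 → 12:45 PM UTC (Jul 10).
Add 7 hours and 33 minutes layover in Tokyo → 8:18 PM UTC.
Add 14 hours 29 minutes leg 2 → 10:47 AM UTC (Jul 11).
Add 1 hour 25 minutes layover in Atlanta → 12:12 PM UTC.
Add 7 hours leg 3 → 7:12 PM UTC.
Add 6 hours 10 minutes layover in Noumea → 1:22 AM UTC (Jul 12).
Add 9 hours 27 minutes leg 4 → 10:49 AM UTC.
New Almaty is UTC+0, so local arrival is the same: 10:49 AM on Jul 12.

10:49 AM on July 12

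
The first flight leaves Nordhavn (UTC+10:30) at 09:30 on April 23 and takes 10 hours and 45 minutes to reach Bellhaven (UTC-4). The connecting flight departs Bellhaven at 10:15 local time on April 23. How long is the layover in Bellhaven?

Convert departure to UTC: 09:30 − 10:30 = 23:00 UTC on Apr 22.
Add 10 hours and 45 minutes flight time → 09:45 UTC (Apr 23).
Bellhaven is UTC−4:00, so local arrival = 09:45 − 4:00 = 05:45 on Apr 23.
Layover = 10:15 − 05:45 = 4 hours 30 minutes.

4 hours 30 minutes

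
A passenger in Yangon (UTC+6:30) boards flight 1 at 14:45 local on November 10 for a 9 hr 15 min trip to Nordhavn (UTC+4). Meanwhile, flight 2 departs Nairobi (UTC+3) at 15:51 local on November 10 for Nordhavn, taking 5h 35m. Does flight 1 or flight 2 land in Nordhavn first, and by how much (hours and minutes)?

Flight 1 in UTC: 14:45 − 6:30 = 08:15 on Nov 10.
+9 hours 15 minutes → arrive 17:30 UTC on Nov 10.
Flight 2 in UTC: 15:51 − 3:00 = 12:51 on Nov 10.
+5 hours and 35 minutes → arrive 18:26 UTC on Nov 10.
Flight 1 lands earlier by 56 minutes.

the first, by 56 minutes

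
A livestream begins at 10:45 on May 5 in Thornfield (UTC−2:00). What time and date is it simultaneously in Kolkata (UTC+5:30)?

In UTC: 10:45 + 2:00 = 12:45 on May 5.
Kolkata is UTC+5:30: 12:45 + 5:30 = 18:15 on May 5.

18:15 on May 5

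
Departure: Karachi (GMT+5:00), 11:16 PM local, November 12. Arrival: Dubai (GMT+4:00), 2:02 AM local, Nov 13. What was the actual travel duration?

Dubai is 1:00 behind Karachi.
Clock-face elapsed time (ignoring zones) is 2 hours 46 minutes.
Actual elapsed = 2 hours 46 minutes + 1:00 = 3 hours 46 minutes.

3 hours 46 minutes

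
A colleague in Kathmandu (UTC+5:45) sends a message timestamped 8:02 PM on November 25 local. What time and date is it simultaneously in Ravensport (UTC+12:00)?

In UTC: 8:02 PM − 5:45 = 2:17 PM on Nov 25.
Ravensport is UTC+12:00: 2:17 PM + 12:00 = 2:17 AM on Nov 26.

2:17 AM on Nov 26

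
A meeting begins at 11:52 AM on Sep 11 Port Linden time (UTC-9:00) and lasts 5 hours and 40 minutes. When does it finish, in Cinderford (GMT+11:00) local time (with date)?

1:32 PM on September 12

Convert start to UTC: 11:52 AM + 9:00 = 8:52 PM UTC on Sep 11.
Add 5 hours 40 minutes duration → 2:32 AM UTC (Sep 12).
Cinderford is UTC+11:00, so local end time = 2:32 AM + 11:00 = 1:32 PM on Sep 12.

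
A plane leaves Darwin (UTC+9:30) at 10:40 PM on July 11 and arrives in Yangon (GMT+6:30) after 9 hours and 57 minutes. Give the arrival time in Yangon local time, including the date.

Convert departure to UTC: 10:40 PM − 9:30 = 1:10 PM UTC on Jul 11.
Add 9 hours and 57 minutes travel time → 11:07 PM UTC.
Yangon is UTC+6:30, so local arrival = 11:07 PM + 6:30 = 5:37 AM on Jul 12.

5:37 AM on Jul 12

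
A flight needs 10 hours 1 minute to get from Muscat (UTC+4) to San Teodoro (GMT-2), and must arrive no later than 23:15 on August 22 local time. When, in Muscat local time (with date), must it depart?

19:14 on August 22

Target arrival in UTC: 23:15 + 2:00 = 01:15 on Aug 23.
Subtract 10 hours 1 minute → departure 15:14 UTC on Aug 22.
Muscat is UTC+4:00: 15:14 + 4:00 = 19:14 on Aug 22.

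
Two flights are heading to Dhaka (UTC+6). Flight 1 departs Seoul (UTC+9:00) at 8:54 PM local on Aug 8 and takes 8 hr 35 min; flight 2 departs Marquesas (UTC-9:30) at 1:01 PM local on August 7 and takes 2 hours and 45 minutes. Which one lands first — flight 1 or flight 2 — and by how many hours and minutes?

Flight 1 in UTC: 8:54 PM − 9:00 = 11:54 AM on Aug 8.
+8 hours and 35 minutes → arrive 8:29 PM UTC on Aug 8.
Flight 2 in UTC: 1:01 PM + 9:30 = 10:31 PM on Aug 7.
+2 hours and 45 minutes → arrive 1:16 AM UTC on Aug 8.
Flight 2 lands earlier by 19 hours 13 minutes.

the second, by 19 hours 13 minutes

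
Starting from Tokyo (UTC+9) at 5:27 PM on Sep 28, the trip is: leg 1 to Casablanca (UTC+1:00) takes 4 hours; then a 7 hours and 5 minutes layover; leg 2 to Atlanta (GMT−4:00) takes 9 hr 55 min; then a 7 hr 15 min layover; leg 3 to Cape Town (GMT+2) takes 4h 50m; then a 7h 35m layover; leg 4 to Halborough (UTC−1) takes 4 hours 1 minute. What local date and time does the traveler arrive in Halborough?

4:08 AM on September 30

Convert departure to UTC: 5:27 PM − 9:00 = 8:27 AM UTC on Sep 28.
Add 4 hours leg 1 → 12:27 PM UTC.
Add 7 hours 5 minutes layover in Casablanca → 7:32 PM UTC.
Add 9 hours and 55 minutes leg 2 → 5:27 AM UTC (Sep 29).
Add 7 hours and 15 minutes layover in Atlanta → 12:42 PM UTC.
Add 4 hours and 50 minutes leg 3 → 5:32 PM UTC.
Add 7 hours and 35 minutes layover in Cape Town → 1:07 AM UTC (Sep 30).
Add 4 hours 1 minute leg 4 → 5:08 AM UTC.
Halborough is UTC−1:00, so local arrival = 5:08 AM − 1:00 = 4:08 AM on Sep 30.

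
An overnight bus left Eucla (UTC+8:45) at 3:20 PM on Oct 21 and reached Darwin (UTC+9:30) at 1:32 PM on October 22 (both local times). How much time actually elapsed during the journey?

Departure in UTC: 3:20 PM − 8:45 = 6:35 AM on Oct 21.
Arrival in UTC: 1:32 PM − 9:30 = 4:02 AM on Oct 22.
Elapsed = 4:02 AM − 6:35 AM (+1 day) = 21 hours 27 minutes.

21 hours 27 minutes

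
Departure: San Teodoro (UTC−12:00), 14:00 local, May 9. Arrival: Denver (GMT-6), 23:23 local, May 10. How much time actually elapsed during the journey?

Departure in UTC: 14:00 + 12:00 = 02:00 on May 10.
Arrival in UTC: 23:23 + 6:00 = 05:23 on May 11.
Elapsed = 05:23 − 02:00 (+1 day) = 27 hours 23 minutes.

27 hours 23 minutes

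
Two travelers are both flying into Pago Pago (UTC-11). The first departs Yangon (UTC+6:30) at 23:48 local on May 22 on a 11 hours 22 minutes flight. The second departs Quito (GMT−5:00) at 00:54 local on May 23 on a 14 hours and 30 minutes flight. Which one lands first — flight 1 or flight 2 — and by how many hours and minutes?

the first, by 15 hours 44 minutes

Flight 1 in UTC: 23:48 − 6:30 = 17:18 on May 22.
+11 hours and 22 minutes → arrive 04:40 UTC on May 23.
Flight 2 in UTC: 00:54 + 5:00 = 05:54 on May 23.
+14 hours 30 minutes → arrive 20:24 UTC on May 23.
Flight 1 lands earlier by 15 hours 44 minutes.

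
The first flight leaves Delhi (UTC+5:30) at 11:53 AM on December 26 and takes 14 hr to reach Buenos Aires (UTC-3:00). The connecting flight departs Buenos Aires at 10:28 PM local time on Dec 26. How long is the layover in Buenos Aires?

5 hours 5 minutes

Convert departure to UTC: 11:53 AM − 5:30 = 6:23 AM UTC on Dec 26.
Add 14 hours flight time → 8:23 PM UTC.
Buenos Aires is UTC−3:00, so local arrival = 8:23 PM − 3:00 = 5:23 PM on Dec 26.
Layover = 10:28 PM − 5:23 PM = 5 hours 5 minutes.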